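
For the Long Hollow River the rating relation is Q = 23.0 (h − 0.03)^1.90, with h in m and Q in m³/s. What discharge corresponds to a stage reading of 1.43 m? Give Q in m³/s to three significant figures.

Q = 23.0 × (1.43 − 0.03)^1.90 = 23.0 × 1.4^1.90 = 43.59 m³/s

43.6 m³/s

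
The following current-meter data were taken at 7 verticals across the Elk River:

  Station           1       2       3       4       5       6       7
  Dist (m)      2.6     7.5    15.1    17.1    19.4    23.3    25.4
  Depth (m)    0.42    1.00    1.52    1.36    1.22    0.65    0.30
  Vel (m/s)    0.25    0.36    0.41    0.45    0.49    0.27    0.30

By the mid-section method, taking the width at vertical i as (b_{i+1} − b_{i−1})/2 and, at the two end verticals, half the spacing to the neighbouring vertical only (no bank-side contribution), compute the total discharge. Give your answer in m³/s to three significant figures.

w_1 = (7.5 − 2.6)/2 = 2.45 m; q_1 = 0.25 × 0.42 × 2.45 = 0.2573 m³/s
w_2 = (15.1 − 2.6)/2 = 6.25 m; q_2 = 0.36 × 1.00 × 6.25 = 2.250 m³/s
w_3 = (17.1 − 7.5)/2 = 4.8 m; q_3 = 0.41 × 1.52 × 4.8 = 2.991 m³/s
w_4 = (19.4 − 15.1)/2 = 2.15 m; q_4 = 0.45 × 1.36 × 2.15 = 1.316 m³/s
w_5 = (23.3 − 17.1)/2 = 3.1 m; q_5 = 0.49 × 1.22 × 3.1 = 1.853 m³/s
w_6 = (25.4 − 19.4)/2 = 3 m; q_6 = 0.27 × 0.65 × 3 = 0.5265 m³/s
w_7 = (25.4 − 23.3)/2 = 1.05 m; q_7 = 0.30 × 0.30 × 1.05 = 0.09450 m³/s
Q = Σ qᵢ = 9.289 m³/s

9.29 m³/s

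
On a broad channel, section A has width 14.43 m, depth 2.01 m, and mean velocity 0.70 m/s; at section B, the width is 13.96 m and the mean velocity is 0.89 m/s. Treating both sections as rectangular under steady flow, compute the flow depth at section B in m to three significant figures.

1.63 m

Q = A₁V₁ = (14.43×2.01) × 0.70 = 20.30 m³/s
d₂ = Q/(b₂ V₂) = 20.30/(13.96×0.89) = 1.634 m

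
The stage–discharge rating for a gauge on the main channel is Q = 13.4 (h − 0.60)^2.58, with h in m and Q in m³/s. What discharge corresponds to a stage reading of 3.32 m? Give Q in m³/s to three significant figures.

Q = 13.4 × (3.32 − 0.60)^2.58 = 13.4 × 2.72^2.58 = 177.1 m³/s

177 m³/s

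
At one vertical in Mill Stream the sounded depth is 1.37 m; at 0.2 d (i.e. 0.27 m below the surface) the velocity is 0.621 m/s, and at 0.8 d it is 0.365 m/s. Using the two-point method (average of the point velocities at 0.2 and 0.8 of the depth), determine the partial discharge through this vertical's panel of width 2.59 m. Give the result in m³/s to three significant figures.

1.75 m³/s

v̄ = (0.621 + 0.365) / 2 = 0.4930 m/s
q = v̄ × d × w = 0.4930 × 1.37 × 2.59 = 1.749 m³/s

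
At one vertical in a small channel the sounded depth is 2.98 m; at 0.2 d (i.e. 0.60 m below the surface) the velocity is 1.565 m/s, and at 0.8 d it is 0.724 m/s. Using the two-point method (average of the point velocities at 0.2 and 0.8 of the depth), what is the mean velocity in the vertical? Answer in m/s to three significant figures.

1.14 m/s

v̄ = (1.565 + 0.724) / 2 = 1.145 m/s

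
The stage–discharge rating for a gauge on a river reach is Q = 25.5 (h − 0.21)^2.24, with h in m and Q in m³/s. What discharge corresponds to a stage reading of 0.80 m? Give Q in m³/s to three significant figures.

7.82 m³/s

Q = 25.5 × (0.80 − 0.21)^2.24 = 25.5 × 0.59^2.24 = 7.821 m³/s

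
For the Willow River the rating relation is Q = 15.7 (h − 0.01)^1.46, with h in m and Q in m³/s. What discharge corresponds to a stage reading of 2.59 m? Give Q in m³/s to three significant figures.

Q = 15.7 × (2.59 − 0.01)^1.46 = 15.7 × 2.58^1.46 = 62.64 m³/s

62.6 m³/s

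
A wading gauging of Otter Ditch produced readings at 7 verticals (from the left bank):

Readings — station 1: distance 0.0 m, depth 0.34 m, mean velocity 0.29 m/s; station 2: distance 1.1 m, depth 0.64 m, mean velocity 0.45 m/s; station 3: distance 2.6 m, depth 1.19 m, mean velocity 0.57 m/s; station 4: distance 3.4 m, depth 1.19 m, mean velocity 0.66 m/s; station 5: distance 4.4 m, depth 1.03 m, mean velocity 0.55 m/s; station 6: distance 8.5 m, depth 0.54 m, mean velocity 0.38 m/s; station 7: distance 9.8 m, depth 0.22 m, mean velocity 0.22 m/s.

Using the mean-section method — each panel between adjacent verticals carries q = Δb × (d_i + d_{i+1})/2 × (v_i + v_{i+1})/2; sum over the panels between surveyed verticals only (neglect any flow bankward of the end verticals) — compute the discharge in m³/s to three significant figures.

3.80 m³/s

Panel 1-2: Δb = 1.1 m, d̄ = (0.34+0.64)/2 = 0.49, v̄ = (0.29+0.45)/2 = 0.37 → q = 1.1×0.49×0.37 = 0.1994 m³/s
Panel 2-3: Δb = 1.5 m, d̄ = (0.64+1.19)/2 = 0.915, v̄ = (0.45+0.57)/2 = 0.51 → q = 1.5×0.915×0.51 = 0.7000 m³/s
Panel 3-4: Δb = 0.8 m, d̄ = (1.19+1.19)/2 = 1.19, v̄ = (0.57+0.66)/2 = 0.615 → q = 0.8×1.19×0.615 = 0.5855 m³/s
Panel 4-5: Δb = 1 m, d̄ = (1.19+1.03)/2 = 1.11, v̄ = (0.66+0.55)/2 = 0.605 → q = 1×1.11×0.605 = 0.6716 m³/s
Panel 5-6: Δb = 4.1 m, d̄ = (1.03+0.54)/2 = 0.785, v̄ = (0.55+0.38)/2 = 0.465 → q = 4.1×0.785×0.465 = 1.497 m³/s
Panel 6-7: Δb = 1.3 m, d̄ = (0.54+0.22)/2 = 0.38, v̄ = (0.38+0.22)/2 = 0.3 → q = 1.3×0.38×0.3 = 0.1482 m³/s
Q = Σ q = 3.801 m³/s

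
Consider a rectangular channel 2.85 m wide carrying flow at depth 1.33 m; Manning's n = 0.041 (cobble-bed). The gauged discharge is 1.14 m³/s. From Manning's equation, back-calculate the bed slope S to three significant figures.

0.000250

A = b·y = 2.85 × 1.33 = 3.791 m²
P = b + 2y = 2.85 + 2×1.33 = 5.510 m
R = A/P = 3.791/5.510 = 0.6879 m
S = (Q·n / (1·A·R^(2/3)))² = (1.14×0.041 / (1×3.791×0.7793))² = 0.0002504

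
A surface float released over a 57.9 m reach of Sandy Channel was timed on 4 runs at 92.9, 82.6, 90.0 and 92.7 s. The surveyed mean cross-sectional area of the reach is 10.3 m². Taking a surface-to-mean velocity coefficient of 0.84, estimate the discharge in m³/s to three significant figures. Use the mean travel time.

t̄ = (92.9 + 82.6 + 90.0 + 92.7) / 4 = 89.55 s
v_surface = L / t̄ = 57.9 / 89.55 = 0.6466 m/s
v_mean = 0.84 × 0.6466 = 0.5431 m/s
Q = A × v_mean = 10.3 × 0.5431 = 5.594 m³/s

5.59 m³/s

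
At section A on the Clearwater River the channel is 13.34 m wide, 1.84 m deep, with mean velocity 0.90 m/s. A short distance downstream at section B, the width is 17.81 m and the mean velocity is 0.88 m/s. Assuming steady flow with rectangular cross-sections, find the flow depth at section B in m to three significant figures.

1.41 m

Q = A₁V₁ = (13.34×1.84) × 0.90 = 22.09 m³/s
d₂ = Q/(b₂ V₂) = 22.09/(17.81×0.88) = 1.410 m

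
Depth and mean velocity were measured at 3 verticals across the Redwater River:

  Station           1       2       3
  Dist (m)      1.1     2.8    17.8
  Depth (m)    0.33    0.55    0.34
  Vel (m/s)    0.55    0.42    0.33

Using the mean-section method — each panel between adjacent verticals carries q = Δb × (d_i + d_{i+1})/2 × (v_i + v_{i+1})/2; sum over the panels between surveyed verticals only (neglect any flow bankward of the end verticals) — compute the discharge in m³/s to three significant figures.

Panel 1-2: Δb = 1.7 m, d̄ = (0.33+0.55)/2 = 0.44, v̄ = (0.55+0.42)/2 = 0.485 → q = 1.7×0.44×0.485 = 0.3628 m³/s
Panel 2-3: Δb = 15 m, d̄ = (0.55+0.34)/2 = 0.445, v̄ = (0.42+0.33)/2 = 0.375 → q = 15×0.445×0.375 = 2.503 m³/s
Q = Σ q = 2.866 m³/s

2.87 m³/s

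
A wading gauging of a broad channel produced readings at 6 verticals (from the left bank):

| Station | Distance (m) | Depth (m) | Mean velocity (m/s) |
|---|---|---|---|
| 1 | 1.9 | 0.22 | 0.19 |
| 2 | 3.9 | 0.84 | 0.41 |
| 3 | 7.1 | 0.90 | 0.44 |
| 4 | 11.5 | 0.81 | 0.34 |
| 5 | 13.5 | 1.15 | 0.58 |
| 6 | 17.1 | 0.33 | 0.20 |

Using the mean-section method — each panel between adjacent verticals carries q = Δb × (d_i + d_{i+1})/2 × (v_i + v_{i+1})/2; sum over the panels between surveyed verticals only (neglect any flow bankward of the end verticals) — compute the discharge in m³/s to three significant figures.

Panel 1-2: Δb = 2 m, d̄ = (0.22+0.84)/2 = 0.53, v̄ = (0.19+0.41)/2 = 0.3 → q = 2×0.53×0.3 = 0.3180 m³/s
Panel 2-3: Δb = 3.2 m, d̄ = (0.84+0.90)/2 = 0.87, v̄ = (0.41+0.44)/2 = 0.425 → q = 3.2×0.87×0.425 = 1.183 m³/s
Panel 3-4: Δb = 4.4 m, d̄ = (0.90+0.81)/2 = 0.855, v̄ = (0.44+0.34)/2 = 0.39 → q = 4.4×0.855×0.39 = 1.467 m³/s
Panel 4-5: Δb = 2 m, d̄ = (0.81+1.15)/2 = 0.98, v̄ = (0.34+0.58)/2 = 0.46 → q = 2×0.98×0.46 = 0.9016 m³/s
Panel 5-6: Δb = 3.6 m, d̄ = (1.15+0.33)/2 = 0.74, v̄ = (0.58+0.20)/2 = 0.39 → q = 3.6×0.74×0.39 = 1.039 m³/s
Q = Σ q = 4.909 m³/s

4.91 m³/s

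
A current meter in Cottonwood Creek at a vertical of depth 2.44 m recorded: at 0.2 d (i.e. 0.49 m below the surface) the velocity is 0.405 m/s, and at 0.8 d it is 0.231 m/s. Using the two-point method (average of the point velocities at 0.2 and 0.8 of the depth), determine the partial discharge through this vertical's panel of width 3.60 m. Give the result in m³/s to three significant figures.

2.79 m³/s

v̄ = (0.405 + 0.231) / 2 = 0.3180 m/s
q = v̄ × d × w = 0.3180 × 2.44 × 3.60 = 2.793 m³/s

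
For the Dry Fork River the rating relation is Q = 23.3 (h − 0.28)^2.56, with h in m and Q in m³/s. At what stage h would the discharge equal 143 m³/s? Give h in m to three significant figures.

h − h₀ = (Q/C)^(1/b) = (143/23.3)^(1/2.56) = 2.031 m
h = 0.28 + 2.031 = 2.311 m

2.31 m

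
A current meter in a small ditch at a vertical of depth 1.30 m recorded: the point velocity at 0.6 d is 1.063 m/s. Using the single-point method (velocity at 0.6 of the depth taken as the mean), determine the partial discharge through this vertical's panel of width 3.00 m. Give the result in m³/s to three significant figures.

v̄ = v₀.₆ = 1.063 m/s
q = v̄ × d × w = 1.063 × 1.30 × 3.00 = 4.146 m³/s

4.15 m³/s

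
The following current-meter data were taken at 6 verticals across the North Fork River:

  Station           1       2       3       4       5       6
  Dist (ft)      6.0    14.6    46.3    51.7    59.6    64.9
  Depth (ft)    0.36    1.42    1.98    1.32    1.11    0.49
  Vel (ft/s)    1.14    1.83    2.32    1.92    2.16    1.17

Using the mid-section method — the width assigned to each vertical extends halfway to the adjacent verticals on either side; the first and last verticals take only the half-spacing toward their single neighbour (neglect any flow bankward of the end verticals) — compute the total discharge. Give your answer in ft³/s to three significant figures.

w_1 = (14.6 − 6.0)/2 = 4.3 ft; q_1 = 1.14 × 0.36 × 4.3 = 1.765 ft³/s
w_2 = (46.3 − 6.0)/2 = 20.15 ft; q_2 = 1.83 × 1.42 × 20.15 = 52.36 ft³/s
w_3 = (51.7 − 14.6)/2 = 18.55 ft; q_3 = 2.32 × 1.98 × 18.55 = 85.21 ft³/s
w_4 = (59.6 − 46.3)/2 = 6.65 ft; q_4 = 1.92 × 1.32 × 6.65 = 16.85 ft³/s
w_5 = (64.9 − 51.7)/2 = 6.6 ft; q_5 = 2.16 × 1.11 × 6.6 = 15.82 ft³/s
w_6 = (64.9 − 59.6)/2 = 2.65 ft; q_6 = 1.17 × 0.49 × 2.65 = 1.519 ft³/s
Q = Σ qᵢ = 173.5 ft³/s

174 ft³/s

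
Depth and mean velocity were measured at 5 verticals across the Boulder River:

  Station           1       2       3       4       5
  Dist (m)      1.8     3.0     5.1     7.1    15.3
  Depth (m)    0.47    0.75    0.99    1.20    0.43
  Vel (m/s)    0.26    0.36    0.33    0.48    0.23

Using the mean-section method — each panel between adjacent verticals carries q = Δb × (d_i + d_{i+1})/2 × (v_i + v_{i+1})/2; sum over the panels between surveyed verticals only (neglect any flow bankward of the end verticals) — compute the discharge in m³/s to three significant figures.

Panel 1-2: Δb = 1.2 m, d̄ = (0.47+0.75)/2 = 0.61, v̄ = (0.26+0.36)/2 = 0.31 → q = 1.2×0.61×0.31 = 0.2269 m³/s
Panel 2-3: Δb = 2.1 m, d̄ = (0.75+0.99)/2 = 0.87, v̄ = (0.36+0.33)/2 = 0.345 → q = 2.1×0.87×0.345 = 0.6303 m³/s
Panel 3-4: Δb = 2 m, d̄ = (0.99+1.20)/2 = 1.095, v̄ = (0.33+0.48)/2 = 0.405 → q = 2×1.095×0.405 = 0.8870 m³/s
Panel 4-5: Δb = 8.2 m, d̄ = (1.20+0.43)/2 = 0.815, v̄ = (0.48+0.23)/2 = 0.355 → q = 8.2×0.815×0.355 = 2.372 m³/s
Q = Σ q = 4.117 m³/s

4.12 m³/s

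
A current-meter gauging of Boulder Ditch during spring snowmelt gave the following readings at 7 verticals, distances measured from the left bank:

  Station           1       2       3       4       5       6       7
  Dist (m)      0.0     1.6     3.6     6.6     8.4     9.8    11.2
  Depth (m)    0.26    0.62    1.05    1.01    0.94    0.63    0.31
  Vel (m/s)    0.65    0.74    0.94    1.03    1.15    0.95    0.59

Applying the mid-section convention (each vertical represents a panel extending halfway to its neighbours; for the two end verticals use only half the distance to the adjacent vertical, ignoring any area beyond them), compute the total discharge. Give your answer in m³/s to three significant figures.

8.62 m³/s

w_1 = (1.6 − 0.0)/2 = 0.8 m; q_1 = 0.65 × 0.26 × 0.8 = 0.1352 m³/s
w_2 = (3.6 − 0.0)/2 = 1.8 m; q_2 = 0.74 × 0.62 × 1.8 = 0.8258 m³/s
w_3 = (6.6 − 1.6)/2 = 2.5 m; q_3 = 0.94 × 1.05 × 2.5 = 2.468 m³/s
w_4 = (8.4 − 3.6)/2 = 2.4 m; q_4 = 1.03 × 1.01 × 2.4 = 2.497 m³/s
w_5 = (9.8 − 6.6)/2 = 1.6 m; q_5 = 1.15 × 0.94 × 1.6 = 1.730 m³/s
w_6 = (11.2 − 8.4)/2 = 1.4 m; q_6 = 0.95 × 0.63 × 1.4 = 0.8379 m³/s
w_7 = (11.2 − 9.8)/2 = 0.7 m; q_7 = 0.59 × 0.31 × 0.7 = 0.1280 m³/s
Q = Σ qᵢ = 8.621 m³/s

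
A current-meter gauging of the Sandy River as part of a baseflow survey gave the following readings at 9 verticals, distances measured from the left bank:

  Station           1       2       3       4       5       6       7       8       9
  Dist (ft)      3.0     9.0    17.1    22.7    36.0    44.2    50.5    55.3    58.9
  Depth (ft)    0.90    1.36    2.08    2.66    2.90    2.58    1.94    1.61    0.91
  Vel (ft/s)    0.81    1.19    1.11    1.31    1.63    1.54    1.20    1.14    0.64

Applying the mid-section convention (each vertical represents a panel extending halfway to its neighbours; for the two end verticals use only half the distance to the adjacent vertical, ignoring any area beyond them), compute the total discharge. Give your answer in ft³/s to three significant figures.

w_1 = (9.0 − 3.0)/2 = 3 ft; q_1 = 0.81 × 0.90 × 3 = 2.187 ft³/s
w_2 = (17.1 − 3.0)/2 = 7.05 ft; q_2 = 1.19 × 1.36 × 7.05 = 11.41 ft³/s
w_3 = (22.7 − 9.0)/2 = 6.85 ft; q_3 = 1.11 × 2.08 × 6.85 = 15.82 ft³/s
w_4 = (36.0 − 17.1)/2 = 9.45 ft; q_4 = 1.31 × 2.66 × 9.45 = 32.93 ft³/s
w_5 = (44.2 − 22.7)/2 = 10.75 ft; q_5 = 1.63 × 2.90 × 10.75 = 50.82 ft³/s
w_6 = (50.5 − 36.0)/2 = 7.25 ft; q_6 = 1.54 × 2.58 × 7.25 = 28.81 ft³/s
w_7 = (55.3 − 44.2)/2 = 5.55 ft; q_7 = 1.20 × 1.94 × 5.55 = 12.92 ft³/s
w_8 = (58.9 − 50.5)/2 = 4.2 ft; q_8 = 1.14 × 1.61 × 4.2 = 7.709 ft³/s
w_9 = (58.9 − 55.3)/2 = 1.8 ft; q_9 = 0.64 × 0.91 × 1.8 = 1.048 ft³/s
Q = Σ qᵢ = 163.6 ft³/s

164 ft³/s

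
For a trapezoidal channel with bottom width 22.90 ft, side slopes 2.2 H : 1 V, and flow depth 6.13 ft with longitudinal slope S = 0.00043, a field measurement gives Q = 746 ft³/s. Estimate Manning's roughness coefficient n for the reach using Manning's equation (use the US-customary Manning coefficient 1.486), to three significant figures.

A = (b + z·y)·y = (22.90 + 2.2×6.13)×6.13 = 223.0 ft²
P = b + 2y√(1+z²) = 22.90 + 2×6.13×√(1+2.2²) = 52.53 ft
R = A/P = 223.0/52.53 = 4.246 ft
n = (1.486/Q)·A·R^(2/3)·S^(1/2) = (1.486/746) × 223.0 × 2.622 × 0.02074 = 0.02416

0.0242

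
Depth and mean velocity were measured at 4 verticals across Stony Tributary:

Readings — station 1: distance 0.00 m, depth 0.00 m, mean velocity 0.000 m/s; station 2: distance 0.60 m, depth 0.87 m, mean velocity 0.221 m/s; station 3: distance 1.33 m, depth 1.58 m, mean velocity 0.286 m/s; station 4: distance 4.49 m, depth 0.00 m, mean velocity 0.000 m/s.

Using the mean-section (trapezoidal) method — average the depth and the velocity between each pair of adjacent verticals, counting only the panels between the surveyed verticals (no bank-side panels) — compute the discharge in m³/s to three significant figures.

Panel 1-2: Δb = 0.6 m, d̄ = (0.00+0.87)/2 = 0.435, v̄ = (0.000+0.221)/2 = 0.1105 → q = 0.6×0.435×0.1105 = 0.02884 m³/s
Panel 2-3: Δb = 0.73 m, d̄ = (0.87+1.58)/2 = 1.225, v̄ = (0.221+0.286)/2 = 0.2535 → q = 0.73×1.225×0.2535 = 0.2267 m³/s
Panel 3-4: Δb = 3.16 m, d̄ = (1.58+0.00)/2 = 0.79, v̄ = (0.286+0.000)/2 = 0.143 → q = 3.16×0.79×0.143 = 0.3570 m³/s
Q = Σ q = 0.6125 m³/s

0.613 m³/s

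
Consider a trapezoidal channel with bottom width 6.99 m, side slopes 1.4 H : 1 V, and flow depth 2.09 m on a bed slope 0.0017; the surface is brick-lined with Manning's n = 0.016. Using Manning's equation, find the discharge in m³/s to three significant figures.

A = (b + z·y)·y = (6.99 + 1.4×2.09)×2.09 = 20.72 m²
P = b + 2y√(1+z²) = 6.99 + 2×2.09×√(1+1.4²) = 14.18 m
R = A/P = 20.72/14.18 = 1.461 m
Q = (1/n)·A·R^(2/3)·S^(1/2) = (1/0.016) × 20.72 × 1.461^(2/3) × 0.0017^(1/2) = 68.77 m³/s

68.8 m³/s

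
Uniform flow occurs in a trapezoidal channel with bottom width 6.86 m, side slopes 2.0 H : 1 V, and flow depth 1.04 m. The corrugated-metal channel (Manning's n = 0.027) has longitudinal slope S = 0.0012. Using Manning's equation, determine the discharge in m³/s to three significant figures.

10.3 m³/s

A = (b + z·y)·y = (6.86 + 2.0×1.04)×1.04 = 9.298 m²
P = b + 2y√(1+z²) = 6.86 + 2×1.04×√(1+2.0²) = 11.51 m
R = A/P = 9.298/11.51 = 0.8077 m
Q = (1/n)·A·R^(2/3)·S^(1/2) = (1/0.027) × 9.298 × 0.8077^(2/3) × 0.0012^(1/2) = 10.35 m³/s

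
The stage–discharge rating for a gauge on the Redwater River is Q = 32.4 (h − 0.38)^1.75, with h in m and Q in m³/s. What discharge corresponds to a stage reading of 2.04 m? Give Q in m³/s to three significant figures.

Q = 32.4 × (2.04 − 0.38)^1.75 = 32.4 × 1.66^1.75 = 78.66 m³/s

78.7 m³/s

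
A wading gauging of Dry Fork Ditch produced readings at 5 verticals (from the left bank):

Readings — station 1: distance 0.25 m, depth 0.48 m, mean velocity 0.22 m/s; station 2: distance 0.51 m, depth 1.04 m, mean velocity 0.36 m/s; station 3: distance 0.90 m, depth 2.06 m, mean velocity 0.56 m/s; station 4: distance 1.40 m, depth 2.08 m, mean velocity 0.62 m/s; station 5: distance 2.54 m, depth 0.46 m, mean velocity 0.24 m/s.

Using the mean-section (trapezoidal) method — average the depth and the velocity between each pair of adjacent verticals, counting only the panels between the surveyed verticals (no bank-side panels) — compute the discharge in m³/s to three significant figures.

Panel 1-2: Δb = 0.26 m, d̄ = (0.48+1.04)/2 = 0.76, v̄ = (0.22+0.36)/2 = 0.29 → q = 0.26×0.76×0.29 = 0.05730 m³/s
Panel 2-3: Δb = 0.39 m, d̄ = (1.04+2.06)/2 = 1.55, v̄ = (0.36+0.56)/2 = 0.46 → q = 0.39×1.55×0.46 = 0.2781 m³/s
Panel 3-4: Δb = 0.5 m, d̄ = (2.06+2.08)/2 = 2.07, v̄ = (0.56+0.62)/2 = 0.59 → q = 0.5×2.07×0.59 = 0.6107 m³/s
Panel 4-5: Δb = 1.14 m, d̄ = (2.08+0.46)/2 = 1.27, v̄ = (0.62+0.24)/2 = 0.43 → q = 1.14×1.27×0.43 = 0.6226 m³/s
Q = Σ q = 1.569 m³/s

1.57 m³/s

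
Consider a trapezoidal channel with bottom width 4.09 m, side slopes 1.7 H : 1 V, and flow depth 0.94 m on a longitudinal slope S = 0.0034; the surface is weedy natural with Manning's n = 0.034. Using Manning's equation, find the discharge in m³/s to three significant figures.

A = (b + z·y)·y = (4.09 + 1.7×0.94)×0.94 = 5.347 m²
P = b + 2y√(1+z²) = 4.09 + 2×0.94×√(1+1.7²) = 7.798 m
R = A/P = 5.347/7.798 = 0.6857 m
Q = (1/n)·A·R^(2/3)·S^(1/2) = (1/0.034) × 5.347 × 0.6857^(2/3) × 0.0034^(1/2) = 7.130 m³/s

7.13 m³/s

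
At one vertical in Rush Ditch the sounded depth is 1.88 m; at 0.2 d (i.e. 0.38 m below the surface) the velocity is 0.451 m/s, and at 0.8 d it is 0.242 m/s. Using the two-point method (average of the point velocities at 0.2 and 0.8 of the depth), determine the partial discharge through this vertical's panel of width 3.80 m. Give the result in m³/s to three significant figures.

v̄ = (0.451 + 0.242) / 2 = 0.3465 m/s
q = v̄ × d × w = 0.3465 × 1.88 × 3.80 = 2.475 m³/s

2.48 m³/s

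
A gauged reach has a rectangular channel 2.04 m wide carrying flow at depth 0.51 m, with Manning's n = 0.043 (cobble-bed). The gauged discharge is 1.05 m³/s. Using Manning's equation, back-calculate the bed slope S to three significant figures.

0.00794

A = b·y = 2.04 × 0.51 = 1.040 m²
P = b + 2y = 2.04 + 2×0.51 = 3.060 m
R = A/P = 1.040/3.060 = 0.3400 m
S = (Q·n / (1·A·R^(2/3)))² = (1.05×0.043 / (1×1.040×0.4871))² = 0.007936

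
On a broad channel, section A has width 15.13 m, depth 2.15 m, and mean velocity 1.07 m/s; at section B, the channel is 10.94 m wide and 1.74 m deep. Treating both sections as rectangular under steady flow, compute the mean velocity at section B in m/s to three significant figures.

Q = A₁V₁ = (15.13×2.15) × 1.07 = 34.81 m³/s
A₂ = 10.94 × 1.74 = 19.04 m²
V₂ = Q/A₂ = 34.81/19.04 = 1.828 m/s

1.83 m/s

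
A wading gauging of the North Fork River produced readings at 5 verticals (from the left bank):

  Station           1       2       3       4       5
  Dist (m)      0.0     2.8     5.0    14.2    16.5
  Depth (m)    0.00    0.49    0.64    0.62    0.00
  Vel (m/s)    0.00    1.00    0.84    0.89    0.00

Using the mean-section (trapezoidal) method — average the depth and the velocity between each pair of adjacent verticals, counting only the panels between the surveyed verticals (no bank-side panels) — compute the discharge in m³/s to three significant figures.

6.82 m³/s

Panel 1-2: Δb = 2.8 m, d̄ = (0.00+0.49)/2 = 0.245, v̄ = (0.00+1.00)/2 = 0.5 → q = 2.8×0.245×0.5 = 0.3430 m³/s
Panel 2-3: Δb = 2.2 m, d̄ = (0.49+0.64)/2 = 0.565, v̄ = (1.00+0.84)/2 = 0.92 → q = 2.2×0.565×0.92 = 1.144 m³/s
Panel 3-4: Δb = 9.2 m, d̄ = (0.64+0.62)/2 = 0.63, v̄ = (0.84+0.89)/2 = 0.865 → q = 9.2×0.63×0.865 = 5.014 m³/s
Panel 4-5: Δb = 2.3 m, d̄ = (0.62+0.00)/2 = 0.31, v̄ = (0.89+0.00)/2 = 0.445 → q = 2.3×0.31×0.445 = 0.3173 m³/s
Q = Σ q = 6.817 m³/s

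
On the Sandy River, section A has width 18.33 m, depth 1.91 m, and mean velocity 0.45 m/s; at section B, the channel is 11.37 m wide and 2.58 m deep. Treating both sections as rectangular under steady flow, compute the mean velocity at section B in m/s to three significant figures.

0.537 m/s

Q = A₁V₁ = (18.33×1.91) × 0.45 = 15.75 m³/s
A₂ = 11.37 × 2.58 = 29.33 m²
V₂ = Q/A₂ = 15.75/29.33 = 0.5371 m/s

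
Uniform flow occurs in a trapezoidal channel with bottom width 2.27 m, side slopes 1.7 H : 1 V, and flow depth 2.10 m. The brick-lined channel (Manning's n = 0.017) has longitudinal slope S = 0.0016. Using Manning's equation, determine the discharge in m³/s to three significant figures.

31.9 m³/s

A = (b + z·y)·y = (2.27 + 1.7×2.10)×2.10 = 12.26 m²
P = b + 2y√(1+z²) = 2.27 + 2×2.10×√(1+1.7²) = 10.55 m
R = A/P = 12.26/10.55 = 1.162 m
Q = (1/n)·A·R^(2/3)·S^(1/2) = (1/0.017) × 12.26 × 1.162^(2/3) × 0.0016^(1/2) = 31.90 m³/s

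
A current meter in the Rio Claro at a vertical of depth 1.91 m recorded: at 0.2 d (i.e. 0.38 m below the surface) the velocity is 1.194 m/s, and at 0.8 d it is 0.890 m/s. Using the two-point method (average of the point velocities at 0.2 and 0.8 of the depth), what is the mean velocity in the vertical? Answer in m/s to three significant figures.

1.04 m/s

v̄ = (1.194 + 0.890) / 2 = 1.042 m/s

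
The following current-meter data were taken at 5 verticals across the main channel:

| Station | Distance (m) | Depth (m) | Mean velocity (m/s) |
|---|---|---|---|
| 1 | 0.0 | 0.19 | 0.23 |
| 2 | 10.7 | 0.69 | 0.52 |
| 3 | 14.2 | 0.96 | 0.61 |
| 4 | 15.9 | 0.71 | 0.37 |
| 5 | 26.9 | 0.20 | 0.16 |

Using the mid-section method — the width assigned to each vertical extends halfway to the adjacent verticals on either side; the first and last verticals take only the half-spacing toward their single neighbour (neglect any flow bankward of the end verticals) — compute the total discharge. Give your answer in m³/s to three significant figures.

w_1 = (10.7 − 0.0)/2 = 5.35 m; q_1 = 0.23 × 0.19 × 5.35 = 0.2338 m³/s
w_2 = (14.2 − 0.0)/2 = 7.1 m; q_2 = 0.52 × 0.69 × 7.1 = 2.547 m³/s
w_3 = (15.9 − 10.7)/2 = 2.6 m; q_3 = 0.61 × 0.96 × 2.6 = 1.523 m³/s
w_4 = (26.9 − 14.2)/2 = 6.35 m; q_4 = 0.37 × 0.71 × 6.35 = 1.668 m³/s
w_5 = (26.9 − 15.9)/2 = 5.5 m; q_5 = 0.16 × 0.20 × 5.5 = 0.1760 m³/s
Q = Σ qᵢ = 6.148 m³/s

6.15 m³/s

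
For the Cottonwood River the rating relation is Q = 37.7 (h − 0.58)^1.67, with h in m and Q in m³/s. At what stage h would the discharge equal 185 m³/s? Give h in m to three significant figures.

h − h₀ = (Q/C)^(1/b) = (185/37.7)^(1/1.67) = 2.592 m
h = 0.58 + 2.592 = 3.172 m

3.17 m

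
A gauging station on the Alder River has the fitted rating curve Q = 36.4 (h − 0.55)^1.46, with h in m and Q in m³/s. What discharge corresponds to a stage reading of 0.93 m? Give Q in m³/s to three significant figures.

8.86 m³/s

Q = 36.4 × (0.93 − 0.55)^1.46 = 36.4 × 0.38^1.46 = 8.863 m³/s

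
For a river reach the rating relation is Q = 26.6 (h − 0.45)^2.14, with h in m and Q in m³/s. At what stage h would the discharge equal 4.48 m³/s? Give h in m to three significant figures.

0.885 m

h − h₀ = (Q/C)^(1/b) = (4.48/26.6)^(1/2.14) = 0.4350 m
h = 0.45 + 0.4350 = 0.8850 m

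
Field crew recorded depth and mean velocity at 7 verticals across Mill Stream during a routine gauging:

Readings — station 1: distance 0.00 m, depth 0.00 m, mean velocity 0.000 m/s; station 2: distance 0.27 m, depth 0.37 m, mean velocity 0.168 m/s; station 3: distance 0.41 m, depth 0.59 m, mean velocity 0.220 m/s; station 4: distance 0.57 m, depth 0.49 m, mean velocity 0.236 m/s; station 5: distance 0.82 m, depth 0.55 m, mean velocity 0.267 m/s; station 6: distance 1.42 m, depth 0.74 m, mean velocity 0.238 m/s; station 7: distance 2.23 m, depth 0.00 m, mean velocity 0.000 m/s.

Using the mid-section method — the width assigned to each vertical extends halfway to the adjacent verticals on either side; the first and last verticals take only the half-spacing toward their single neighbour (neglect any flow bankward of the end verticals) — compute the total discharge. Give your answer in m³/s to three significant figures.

0.242 m³/s

w_2 = (0.41 − 0.00)/2 = 0.205 m; q_2 = 0.168 × 0.37 × 0.205 = 0.01274 m³/s
w_3 = (0.57 − 0.27)/2 = 0.15 m; q_3 = 0.220 × 0.59 × 0.15 = 0.01947 m³/s
w_4 = (0.82 − 0.41)/2 = 0.205 m; q_4 = 0.236 × 0.49 × 0.205 = 0.02371 m³/s
w_5 = (1.42 − 0.57)/2 = 0.425 m; q_5 = 0.267 × 0.55 × 0.425 = 0.06241 m³/s
w_6 = (2.23 − 0.82)/2 = 0.705 m; q_6 = 0.238 × 0.74 × 0.705 = 0.1242 m³/s
Stations 1, 7 contribute zero (depth or velocity is 0).
Q = Σ qᵢ = 0.2425 m³/s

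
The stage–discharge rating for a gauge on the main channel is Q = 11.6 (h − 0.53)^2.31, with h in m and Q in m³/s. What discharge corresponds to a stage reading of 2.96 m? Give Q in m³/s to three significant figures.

90.2 m³/s

Q = 11.6 × (2.96 − 0.53)^2.31 = 11.6 × 2.43^2.31 = 90.20 m³/s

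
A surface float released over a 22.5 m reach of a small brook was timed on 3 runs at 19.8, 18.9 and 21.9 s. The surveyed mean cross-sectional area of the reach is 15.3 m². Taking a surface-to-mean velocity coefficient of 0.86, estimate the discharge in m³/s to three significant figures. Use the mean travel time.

t̄ = (19.8 + 18.9 + 21.9) / 3 = 20.2 s
v_surface = L / t̄ = 22.5 / 20.2 = 1.114 m/s
v_mean = 0.86 × 1.114 = 0.9579 m/s
Q = A × v_mean = 15.3 × 0.9579 = 14.66 m³/s

14.7 m³/s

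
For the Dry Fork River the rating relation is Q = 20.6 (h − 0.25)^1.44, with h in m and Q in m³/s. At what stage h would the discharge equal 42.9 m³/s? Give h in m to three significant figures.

h − h₀ = (Q/C)^(1/b) = (42.9/20.6)^(1/1.44) = 1.664 m
h = 0.25 + 1.664 = 1.914 m

1.91 m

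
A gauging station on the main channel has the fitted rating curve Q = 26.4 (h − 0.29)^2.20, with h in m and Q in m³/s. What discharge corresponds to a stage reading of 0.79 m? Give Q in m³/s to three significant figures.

Q = 26.4 × (0.79 − 0.29)^2.20 = 26.4 × 0.5^2.20 = 5.746 m³/s

5.75 m³/s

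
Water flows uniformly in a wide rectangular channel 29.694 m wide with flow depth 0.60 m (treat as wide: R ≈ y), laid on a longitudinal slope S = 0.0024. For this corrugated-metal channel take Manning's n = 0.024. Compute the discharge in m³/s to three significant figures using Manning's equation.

25.9 m³/s

A = b·y = 29.694 × 0.60 = 17.82 m²
Wide channel: R ≈ y = 0.60 m
Q = (1/n)·A·R^(2/3)·S^(1/2) = (1/0.024) × 17.82 × 0.6000^(2/3) × 0.0024^(1/2) = 25.87 m³/s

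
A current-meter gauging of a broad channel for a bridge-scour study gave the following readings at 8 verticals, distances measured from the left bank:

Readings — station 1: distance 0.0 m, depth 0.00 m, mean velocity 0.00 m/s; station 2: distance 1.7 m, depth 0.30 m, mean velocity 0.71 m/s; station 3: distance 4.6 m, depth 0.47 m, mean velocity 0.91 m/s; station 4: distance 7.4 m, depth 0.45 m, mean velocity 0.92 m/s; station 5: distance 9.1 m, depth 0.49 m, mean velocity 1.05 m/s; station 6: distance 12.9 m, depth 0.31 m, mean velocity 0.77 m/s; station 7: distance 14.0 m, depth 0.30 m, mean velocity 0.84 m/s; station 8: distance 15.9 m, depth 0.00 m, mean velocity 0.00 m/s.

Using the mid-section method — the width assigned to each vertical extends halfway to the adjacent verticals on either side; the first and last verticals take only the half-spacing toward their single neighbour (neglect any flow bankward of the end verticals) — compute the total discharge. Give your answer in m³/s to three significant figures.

w_2 = (4.6 − 0.0)/2 = 2.3 m; q_2 = 0.71 × 0.30 × 2.3 = 0.4899 m³/s
w_3 = (7.4 − 1.7)/2 = 2.85 m; q_3 = 0.91 × 0.47 × 2.85 = 1.219 m³/s
w_4 = (9.1 − 4.6)/2 = 2.25 m; q_4 = 0.92 × 0.45 × 2.25 = 0.9315 m³/s
w_5 = (12.9 − 7.4)/2 = 2.75 m; q_5 = 1.05 × 0.49 × 2.75 = 1.415 m³/s
w_6 = (14.0 − 9.1)/2 = 2.45 m; q_6 = 0.77 × 0.31 × 2.45 = 0.5848 m³/s
w_7 = (15.9 − 12.9)/2 = 1.5 m; q_7 = 0.84 × 0.30 × 1.5 = 0.3780 m³/s
Stations 1, 8 contribute zero (depth or velocity is 0).
Q = Σ qᵢ = 5.018 m³/s

5.02 m³/s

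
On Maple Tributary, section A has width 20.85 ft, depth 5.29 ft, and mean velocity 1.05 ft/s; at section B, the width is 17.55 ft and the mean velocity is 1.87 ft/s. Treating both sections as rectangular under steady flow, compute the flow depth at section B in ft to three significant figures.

Q = A₁V₁ = (20.85×5.29) × 1.05 = 115.8 ft³/s
d₂ = Q/(b₂ V₂) = 115.8/(17.55×1.87) = 3.529 ft

3.53 ft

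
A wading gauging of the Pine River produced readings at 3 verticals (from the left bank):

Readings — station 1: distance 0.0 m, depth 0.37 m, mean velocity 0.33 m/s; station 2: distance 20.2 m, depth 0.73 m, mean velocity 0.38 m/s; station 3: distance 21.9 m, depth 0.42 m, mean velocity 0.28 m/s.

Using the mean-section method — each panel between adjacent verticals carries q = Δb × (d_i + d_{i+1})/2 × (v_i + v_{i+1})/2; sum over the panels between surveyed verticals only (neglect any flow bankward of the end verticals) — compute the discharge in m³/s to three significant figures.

4.27 m³/s

Panel 1-2: Δb = 20.2 m, d̄ = (0.37+0.73)/2 = 0.55, v̄ = (0.33+0.38)/2 = 0.355 → q = 20.2×0.55×0.355 = 3.944 m³/s
Panel 2-3: Δb = 1.7 m, d̄ = (0.73+0.42)/2 = 0.575, v̄ = (0.38+0.28)/2 = 0.33 → q = 1.7×0.575×0.33 = 0.3226 m³/s
Q = Σ q = 4.267 m³/s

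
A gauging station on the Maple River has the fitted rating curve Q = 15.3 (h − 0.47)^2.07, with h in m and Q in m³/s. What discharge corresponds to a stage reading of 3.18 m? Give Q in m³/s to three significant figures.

Q = 15.3 × (3.18 − 0.47)^2.07 = 15.3 × 2.71^2.07 = 120.5 m³/s

120 m³/s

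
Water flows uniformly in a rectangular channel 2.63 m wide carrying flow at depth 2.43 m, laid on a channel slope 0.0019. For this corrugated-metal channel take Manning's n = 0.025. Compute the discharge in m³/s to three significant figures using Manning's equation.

10.0 m³/s

A = b·y = 2.63 × 2.43 = 6.391 m²
P = b + 2y = 2.63 + 2×2.43 = 7.490 m
R = A/P = 6.391/7.490 = 0.8533 m
Q = (1/n)·A·R^(2/3)·S^(1/2) = (1/0.025) × 6.391 × 0.8533^(2/3) × 0.0019^(1/2) = 10.02 m³/s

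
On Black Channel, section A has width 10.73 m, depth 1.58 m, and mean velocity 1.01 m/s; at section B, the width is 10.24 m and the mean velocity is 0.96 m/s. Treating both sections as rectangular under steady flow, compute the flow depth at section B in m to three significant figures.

1.74 m

Q = A₁V₁ = (10.73×1.58) × 1.01 = 17.12 m³/s
d₂ = Q/(b₂ V₂) = 17.12/(10.24×0.96) = 1.742 m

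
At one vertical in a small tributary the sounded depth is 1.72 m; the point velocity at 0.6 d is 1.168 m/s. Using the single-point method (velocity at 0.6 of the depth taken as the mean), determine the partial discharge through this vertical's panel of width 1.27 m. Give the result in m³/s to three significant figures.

v̄ = v₀.₆ = 1.168 m/s
q = v̄ × d × w = 1.168 × 1.72 × 1.27 = 2.551 m³/s

2.55 m³/s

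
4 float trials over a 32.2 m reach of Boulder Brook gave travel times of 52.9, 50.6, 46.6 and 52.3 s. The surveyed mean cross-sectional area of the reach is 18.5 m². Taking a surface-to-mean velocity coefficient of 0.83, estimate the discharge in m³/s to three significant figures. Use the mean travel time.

t̄ = (52.9 + 50.6 + 46.6 + 52.3) / 4 = 50.6 s
v_surface = L / t̄ = 32.2 / 50.6 = 0.6364 m/s
v_mean = 0.83 × 0.6364 = 0.5282 m/s
Q = A × v_mean = 18.5 × 0.5282 = 9.771 m³/s

9.77 m³/s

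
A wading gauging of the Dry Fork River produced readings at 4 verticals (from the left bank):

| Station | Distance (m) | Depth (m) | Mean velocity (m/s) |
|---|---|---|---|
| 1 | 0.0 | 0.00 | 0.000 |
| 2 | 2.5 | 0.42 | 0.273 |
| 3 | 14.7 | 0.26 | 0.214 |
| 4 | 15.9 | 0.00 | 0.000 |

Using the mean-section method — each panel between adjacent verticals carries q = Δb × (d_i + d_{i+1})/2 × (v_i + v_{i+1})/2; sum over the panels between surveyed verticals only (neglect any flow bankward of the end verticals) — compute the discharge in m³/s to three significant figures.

1.10 m³/s

Panel 1-2: Δb = 2.5 m, d̄ = (0.00+0.42)/2 = 0.21, v̄ = (0.000+0.273)/2 = 0.1365 → q = 2.5×0.21×0.1365 = 0.07166 m³/s
Panel 2-3: Δb = 12.2 m, d̄ = (0.42+0.26)/2 = 0.34, v̄ = (0.273+0.214)/2 = 0.2435 → q = 12.2×0.34×0.2435 = 1.010 m³/s
Panel 3-4: Δb = 1.2 m, d̄ = (0.26+0.00)/2 = 0.13, v̄ = (0.214+0.000)/2 = 0.107 → q = 1.2×0.13×0.107 = 0.01669 m³/s
Q = Σ q = 1.098 m³/s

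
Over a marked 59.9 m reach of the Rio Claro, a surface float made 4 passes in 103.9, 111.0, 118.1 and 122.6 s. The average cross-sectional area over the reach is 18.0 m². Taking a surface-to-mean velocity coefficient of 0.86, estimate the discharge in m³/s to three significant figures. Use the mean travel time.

8.14 m³/s

t̄ = (103.9 + 111.0 + 118.1 + 122.6) / 4 = 113.9 s
v_surface = L / t̄ = 59.9 / 113.9 = 0.5259 m/s
v_mean = 0.86 × 0.5259 = 0.4523 m/s
Q = A × v_mean = 18.0 × 0.4523 = 8.141 m³/s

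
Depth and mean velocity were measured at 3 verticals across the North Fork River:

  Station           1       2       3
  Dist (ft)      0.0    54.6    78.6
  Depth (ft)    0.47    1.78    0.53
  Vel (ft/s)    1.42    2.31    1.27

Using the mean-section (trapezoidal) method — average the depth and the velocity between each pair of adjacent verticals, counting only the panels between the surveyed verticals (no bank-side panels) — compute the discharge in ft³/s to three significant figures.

164 ft³/s

Panel 1-2: Δb = 54.6 ft, d̄ = (0.47+1.78)/2 = 1.125, v̄ = (1.42+2.31)/2 = 1.865 → q = 54.6×1.125×1.865 = 114.6 ft³/s
Panel 2-3: Δb = 24 ft, d̄ = (1.78+0.53)/2 = 1.155, v̄ = (2.31+1.27)/2 = 1.79 → q = 24×1.155×1.79 = 49.62 ft³/s
Q = Σ q = 164.2 ft³/s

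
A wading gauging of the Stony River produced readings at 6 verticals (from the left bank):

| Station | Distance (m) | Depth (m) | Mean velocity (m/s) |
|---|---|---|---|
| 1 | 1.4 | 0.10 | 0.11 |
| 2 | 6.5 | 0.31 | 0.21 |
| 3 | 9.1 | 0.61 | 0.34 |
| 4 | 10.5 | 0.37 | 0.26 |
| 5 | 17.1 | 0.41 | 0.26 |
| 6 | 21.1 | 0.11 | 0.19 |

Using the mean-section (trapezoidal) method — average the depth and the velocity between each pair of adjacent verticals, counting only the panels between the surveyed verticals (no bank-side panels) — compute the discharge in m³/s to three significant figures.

Panel 1-2: Δb = 5.1 m, d̄ = (0.10+0.31)/2 = 0.205, v̄ = (0.11+0.21)/2 = 0.16 → q = 5.1×0.205×0.16 = 0.1673 m³/s
Panel 2-3: Δb = 2.6 m, d̄ = (0.31+0.61)/2 = 0.46, v̄ = (0.21+0.34)/2 = 0.275 → q = 2.6×0.46×0.275 = 0.3289 m³/s
Panel 3-4: Δb = 1.4 m, d̄ = (0.61+0.37)/2 = 0.49, v̄ = (0.34+0.26)/2 = 0.3 → q = 1.4×0.49×0.3 = 0.2058 m³/s
Panel 4-5: Δb = 6.6 m, d̄ = (0.37+0.41)/2 = 0.39, v̄ = (0.26+0.26)/2 = 0.26 → q = 6.6×0.39×0.26 = 0.6692 m³/s
Panel 5-6: Δb = 4 m, d̄ = (0.41+0.11)/2 = 0.26, v̄ = (0.26+0.19)/2 = 0.225 → q = 4×0.26×0.225 = 0.2340 m³/s
Q = Σ q = 1.605 m³/s

1.61 m³/s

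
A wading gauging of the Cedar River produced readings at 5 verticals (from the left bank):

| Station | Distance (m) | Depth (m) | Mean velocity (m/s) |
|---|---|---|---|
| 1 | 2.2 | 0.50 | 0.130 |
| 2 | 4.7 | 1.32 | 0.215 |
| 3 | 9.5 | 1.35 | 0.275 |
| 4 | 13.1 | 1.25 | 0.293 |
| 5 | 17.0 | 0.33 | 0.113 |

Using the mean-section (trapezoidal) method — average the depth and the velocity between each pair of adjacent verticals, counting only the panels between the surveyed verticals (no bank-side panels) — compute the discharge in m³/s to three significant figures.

3.92 m³/s

Panel 1-2: Δb = 2.5 m, d̄ = (0.50+1.32)/2 = 0.91, v̄ = (0.130+0.215)/2 = 0.1725 → q = 2.5×0.91×0.1725 = 0.3924 m³/s
Panel 2-3: Δb = 4.8 m, d̄ = (1.32+1.35)/2 = 1.335, v̄ = (0.215+0.275)/2 = 0.245 → q = 4.8×1.335×0.245 = 1.570 m³/s
Panel 3-4: Δb = 3.6 m, d̄ = (1.35+1.25)/2 = 1.3, v̄ = (0.275+0.293)/2 = 0.284 → q = 3.6×1.3×0.284 = 1.329 m³/s
Panel 4-5: Δb = 3.9 m, d̄ = (1.25+0.33)/2 = 0.79, v̄ = (0.293+0.113)/2 = 0.203 → q = 3.9×0.79×0.203 = 0.6254 m³/s
Q = Σ q = 3.917 m³/s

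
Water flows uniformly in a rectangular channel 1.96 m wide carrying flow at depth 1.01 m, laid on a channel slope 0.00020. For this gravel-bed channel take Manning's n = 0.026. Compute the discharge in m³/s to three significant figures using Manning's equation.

0.676 m³/s

A = b·y = 1.96 × 1.01 = 1.980 m²
P = b + 2y = 1.96 + 2×1.01 = 3.980 m
R = A/P = 1.980/3.980 = 0.4974 m
Q = (1/n)·A·R^(2/3)·S^(1/2) = (1/0.026) × 1.980 × 0.4974^(2/3) × 0.00020^(1/2) = 0.6760 m³/s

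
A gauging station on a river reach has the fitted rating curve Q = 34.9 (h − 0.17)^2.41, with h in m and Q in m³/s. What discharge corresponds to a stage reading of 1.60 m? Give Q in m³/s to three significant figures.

82.6 m³/s

Q = 34.9 × (1.60 − 0.17)^2.41 = 34.9 × 1.43^2.41 = 82.64 m³/s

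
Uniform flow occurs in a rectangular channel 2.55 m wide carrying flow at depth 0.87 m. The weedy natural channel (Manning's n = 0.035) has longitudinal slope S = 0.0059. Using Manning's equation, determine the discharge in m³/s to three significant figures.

A = b·y = 2.55 × 0.87 = 2.219 m²
P = b + 2y = 2.55 + 2×0.87 = 4.290 m
R = A/P = 2.219/4.290 = 0.5171 m
Q = (1/n)·A·R^(2/3)·S^(1/2) = (1/0.035) × 2.219 × 0.5171^(2/3) × 0.0059^(1/2) = 3.137 m³/s

3.14 m³/s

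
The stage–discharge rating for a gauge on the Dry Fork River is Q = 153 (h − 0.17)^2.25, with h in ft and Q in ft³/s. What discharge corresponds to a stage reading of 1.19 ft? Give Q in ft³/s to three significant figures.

160 ft³/s

Q = 153 × (1.19 − 0.17)^2.25 = 153 × 1.02^2.25 = 160.0 ft³/s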